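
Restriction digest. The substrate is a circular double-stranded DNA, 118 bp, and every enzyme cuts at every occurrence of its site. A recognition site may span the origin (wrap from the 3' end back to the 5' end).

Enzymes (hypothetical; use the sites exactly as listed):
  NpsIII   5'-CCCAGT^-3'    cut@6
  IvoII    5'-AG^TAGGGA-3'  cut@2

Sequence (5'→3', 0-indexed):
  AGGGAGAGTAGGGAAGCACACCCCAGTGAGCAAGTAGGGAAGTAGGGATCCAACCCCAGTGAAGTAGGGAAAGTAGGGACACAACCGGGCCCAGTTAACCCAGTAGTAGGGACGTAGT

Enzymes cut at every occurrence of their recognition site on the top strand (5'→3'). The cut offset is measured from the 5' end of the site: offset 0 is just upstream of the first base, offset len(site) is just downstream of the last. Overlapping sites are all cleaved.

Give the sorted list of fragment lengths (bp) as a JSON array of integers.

[2,4,7,8,9,9,9,11,18,19,22]

Scan for sites:
  NpsIII CCCAGT/6: at [21, 54, 89, 98] ⇒ [27, 60, 95, 104]
  IvoII AGTAGGGA/2: at [6, 32, 40, 62, 71, 104, 115] ⇒ [8, 34, 42, 64, 73, 106, 117]

Pooled cuts: [8, 27, 34, 42, 60, 64, 73, 95, 104, 106, 117]

Fragment lengths:
  8→27: 19 bp
  27→34: 7 bp
  34→42: 8 bp
  42→60: 18 bp
  60→64: 4 bp
  64→73: 9 bp
  73→95: 22 bp
  95→104: 9 bp
  104→106: 2 bp
  106→117: 11 bp
  117→8 (wrap): 118-117+8 = 9 bp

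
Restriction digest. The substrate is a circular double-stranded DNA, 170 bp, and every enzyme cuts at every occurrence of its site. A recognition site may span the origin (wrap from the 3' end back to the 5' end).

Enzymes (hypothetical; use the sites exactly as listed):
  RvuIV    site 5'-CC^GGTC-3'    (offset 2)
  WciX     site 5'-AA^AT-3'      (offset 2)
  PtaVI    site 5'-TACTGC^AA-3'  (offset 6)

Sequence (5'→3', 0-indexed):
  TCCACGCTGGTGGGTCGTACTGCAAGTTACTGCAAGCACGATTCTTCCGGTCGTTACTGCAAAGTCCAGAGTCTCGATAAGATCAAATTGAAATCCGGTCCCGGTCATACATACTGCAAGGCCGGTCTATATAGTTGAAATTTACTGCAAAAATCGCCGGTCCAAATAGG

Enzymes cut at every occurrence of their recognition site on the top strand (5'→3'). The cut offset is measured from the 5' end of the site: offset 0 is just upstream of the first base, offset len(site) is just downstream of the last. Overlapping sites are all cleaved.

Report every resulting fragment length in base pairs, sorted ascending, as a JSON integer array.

[4,4,6,6,6,6,7,9,10,12,15,15,16,26,28]

Scan for sites:
  RvuIV CCGGTC/2: at [46, 94, 100, 121, 156] ⇒ [48, 96, 102, 123, 158]
  WciX AAAT/2: at [84, 90, 137, 150, 163] ⇒ [86, 92, 139, 152, 165]
  PtaVI TACTGCAA/6: at [17, 27, 54, 111, 142] ⇒ [23, 33, 60, 117, 148]

Pooled cuts: [23, 33, 48, 60, 86, 92, 96, 102, 117, 123, 139, 148, 152, 158, 165]

Fragment lengths:
  23→33: 10 bp
  33→48: 15 bp
  48→60: 12 bp
  60→86: 26 bp
  86→92: 6 bp
  92→96: 4 bp
  96→102: 6 bp
  102→117: 15 bp
  117→123: 6 bp
  123→139: 16 bp
  139→148: 9 bp
  148→152: 4 bp
  152→158: 6 bp
  158→165: 7 bp
  165→23 (wrap): 170-165+23 = 28 bp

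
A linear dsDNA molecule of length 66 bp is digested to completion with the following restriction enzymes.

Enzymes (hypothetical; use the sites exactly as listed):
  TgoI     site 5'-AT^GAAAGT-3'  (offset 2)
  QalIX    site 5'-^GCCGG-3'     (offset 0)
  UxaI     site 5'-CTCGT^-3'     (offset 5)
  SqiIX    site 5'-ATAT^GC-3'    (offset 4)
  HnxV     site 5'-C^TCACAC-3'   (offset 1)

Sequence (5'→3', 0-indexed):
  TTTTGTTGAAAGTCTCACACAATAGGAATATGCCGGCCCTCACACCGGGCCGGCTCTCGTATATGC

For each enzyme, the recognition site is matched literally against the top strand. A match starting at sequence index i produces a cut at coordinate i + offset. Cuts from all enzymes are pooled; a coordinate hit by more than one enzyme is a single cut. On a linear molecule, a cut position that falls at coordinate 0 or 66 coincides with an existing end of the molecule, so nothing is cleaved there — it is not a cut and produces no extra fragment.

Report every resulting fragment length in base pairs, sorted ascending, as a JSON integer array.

Site scan:
  TgoI (ATGAAAGT, off=2): no sites
  QalIX (GCCGG, off=0): starts [31, 48] → cuts [31, 48]
  UxaI (CTCGT, off=5): starts [55] → cuts [60]
  SqiIX (ATATGC, off=4): starts [27, 60] → cuts [31, 64]
  HnxV (CTCACAC, off=1): starts [13, 38] → cuts [14, 39]

Pooled cuts: [14, 31, 39, 48, 60, 64]

Fragments:
  [0,14): 14 bp
  [14,31): 17 bp
  [31,39): 8 bp
  [39,48): 9 bp
  [48,60): 12 bp
  [60,64): 4 bp
  [64,66): 2 bp

[2,4,8,9,12,14,17]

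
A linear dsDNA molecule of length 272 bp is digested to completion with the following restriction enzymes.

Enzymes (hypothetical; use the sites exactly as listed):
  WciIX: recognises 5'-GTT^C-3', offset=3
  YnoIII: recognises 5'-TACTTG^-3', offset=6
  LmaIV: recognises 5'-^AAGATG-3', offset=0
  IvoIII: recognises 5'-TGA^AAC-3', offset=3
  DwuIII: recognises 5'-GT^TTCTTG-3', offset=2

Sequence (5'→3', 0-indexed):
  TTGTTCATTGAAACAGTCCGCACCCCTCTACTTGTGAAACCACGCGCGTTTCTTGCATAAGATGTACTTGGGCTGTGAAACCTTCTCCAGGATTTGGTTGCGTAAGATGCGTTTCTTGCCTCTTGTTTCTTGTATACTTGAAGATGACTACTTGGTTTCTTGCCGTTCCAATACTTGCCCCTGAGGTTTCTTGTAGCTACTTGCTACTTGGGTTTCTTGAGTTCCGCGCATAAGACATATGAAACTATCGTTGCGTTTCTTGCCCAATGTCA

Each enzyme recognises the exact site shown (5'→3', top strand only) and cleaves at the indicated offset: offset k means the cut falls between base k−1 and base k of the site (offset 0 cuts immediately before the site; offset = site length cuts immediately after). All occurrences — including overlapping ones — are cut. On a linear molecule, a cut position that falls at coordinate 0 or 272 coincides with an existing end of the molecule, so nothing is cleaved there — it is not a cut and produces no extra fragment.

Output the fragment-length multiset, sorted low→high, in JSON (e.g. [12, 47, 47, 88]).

Scan for sites:
  WciIX (GTTC, off=3): starts [2, 164, 220] → cuts [5, 167, 223]
  YnoIII (TACTTG, off=6): starts [28, 64, 134, 148, 171, 197, 204] → cuts [34, 70, 140, 154, 177, 203, 210]
  LmaIV (AAGATG, off=0): starts [58, 103, 140] → cuts [58, 103, 140]
  IvoIII (TGAAAC, off=3): starts [8, 34, 75, 239] → cuts [11, 37, 78, 242]
  DwuIII (GTTTCTTG, off=2): starts [47, 110, 124, 154, 185, 211, 254] → cuts [49, 112, 126, 156, 187, 213, 256]

All cut coordinates (distinct, sorted): [5, 11, 34, 37, 49, 58, 70, 78, 103, 112, 126, 140, 154, 156, 167, 177, 187, 203, 210, 213, 223, 242, 256]

Fragment lengths:
  [0,5): 5 bp
  [5,11): 6 bp
  [11,34): 23 bp
  [34,37): 3 bp
  [37,49): 12 bp
  [49,58): 9 bp
  [58,70): 12 bp
  [70,78): 8 bp
  [78,103): 25 bp
  [103,112): 9 bp
  [112,126): 14 bp
  [126,140): 14 bp
  [140,154): 14 bp
  [154,156): 2 bp
  [156,167): 11 bp
  [167,177): 10 bp
  [177,187): 10 bp
  [187,203): 16 bp
  [203,210): 7 bp
  [210,213): 3 bp
  [213,223): 10 bp
  [223,242): 19 bp
  [242,256): 14 bp
  [256,272): 16 bp

[2,3,3,5,6,7,8,9,9,10,10,10,11,12,12,14,14,14,14,16,16,19,23,25]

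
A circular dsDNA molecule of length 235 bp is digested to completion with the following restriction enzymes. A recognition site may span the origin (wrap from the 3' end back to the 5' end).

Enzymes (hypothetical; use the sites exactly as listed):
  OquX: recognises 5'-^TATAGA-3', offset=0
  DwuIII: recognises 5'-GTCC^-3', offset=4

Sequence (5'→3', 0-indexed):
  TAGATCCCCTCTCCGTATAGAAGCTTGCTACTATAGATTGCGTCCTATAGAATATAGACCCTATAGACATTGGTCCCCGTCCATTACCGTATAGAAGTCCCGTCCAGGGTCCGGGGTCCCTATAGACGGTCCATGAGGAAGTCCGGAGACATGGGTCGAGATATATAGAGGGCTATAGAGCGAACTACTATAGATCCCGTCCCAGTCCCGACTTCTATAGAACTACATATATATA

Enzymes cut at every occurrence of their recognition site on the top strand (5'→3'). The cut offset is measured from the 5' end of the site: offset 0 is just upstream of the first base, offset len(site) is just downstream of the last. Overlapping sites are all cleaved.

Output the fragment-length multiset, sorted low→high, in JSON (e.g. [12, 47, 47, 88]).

[1,5,6,6,7,7,7,7,7,9,10,11,12,12,14,14,15,15,16,17,18,19]

Site scan:
  OquX TATAGA/0: at [15, 31, 45, 52, 61, 89, 120, 163, 173, 188, 215, 233] ⇒ [15, 31, 45, 52, 61, 89, 120, 163, 173, 188, 215, 233]
  DwuIII GTCC/4: at [41, 72, 78, 96, 101, 108, 115, 128, 140, 198, 204] ⇒ [45, 76, 82, 100, 105, 112, 119, 132, 144, 202, 208]

Pooled cuts: [15, 31, 45, 52, 61, 76, 82, 89, 100, 105, 112, 119, 120, 132, 144, 163, 173, 188, 202, 208, 215, 233]

Fragment lengths:
  15→31: 16 bp
  31→45: 14 bp
  45→52: 7 bp
  52→61: 9 bp
  61→76: 15 bp
  76→82: 6 bp
  82→89: 7 bp
  89→100: 11 bp
  100→105: 5 bp
  105→112: 7 bp
  112→119: 7 bp
  119→120: 1 bp
  120→132: 12 bp
  132→144: 12 bp
  144→163: 19 bp
  163→173: 10 bp
  173→188: 15 bp
  188→202: 14 bp
  202→208: 6 bp
  208→215: 7 bp
  215→233: 18 bp
  233→15 (wrap): 235-233+15 = 17 bp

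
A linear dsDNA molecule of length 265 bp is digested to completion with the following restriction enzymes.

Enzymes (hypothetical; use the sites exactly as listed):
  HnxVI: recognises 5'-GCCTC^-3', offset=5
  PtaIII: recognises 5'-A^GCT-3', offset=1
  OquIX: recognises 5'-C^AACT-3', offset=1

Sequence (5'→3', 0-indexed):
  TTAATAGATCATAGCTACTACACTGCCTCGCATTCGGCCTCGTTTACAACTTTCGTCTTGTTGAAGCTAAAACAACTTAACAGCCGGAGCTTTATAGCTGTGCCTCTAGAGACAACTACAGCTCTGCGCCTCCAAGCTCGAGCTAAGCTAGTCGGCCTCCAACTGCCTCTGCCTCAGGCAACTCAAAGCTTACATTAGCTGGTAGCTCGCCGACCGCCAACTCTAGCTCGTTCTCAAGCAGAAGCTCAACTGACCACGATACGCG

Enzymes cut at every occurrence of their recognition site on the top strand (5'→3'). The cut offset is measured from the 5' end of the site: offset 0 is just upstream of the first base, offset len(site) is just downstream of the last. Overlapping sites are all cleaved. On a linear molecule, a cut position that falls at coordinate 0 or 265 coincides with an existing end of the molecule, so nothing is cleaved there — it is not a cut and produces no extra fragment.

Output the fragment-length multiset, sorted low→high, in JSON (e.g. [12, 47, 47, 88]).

[1,3,4,4,5,6,6,6,7,7,7,7,8,8,8,9,10,10,12,12,13,13,14,15,16,18,18,18]

Scan for sites:
  HnxVI GCCTC/5: at [24, 36, 101, 127, 154, 164, 170] ⇒ [29, 41, 106, 132, 159, 169, 175]
  PtaIII AGCT/1: at [12, 64, 87, 95, 119, 134, 140, 145, 186, 196, 203, 224, 242] ⇒ [13, 65, 88, 96, 120, 135, 141, 146, 187, 197, 204, 225, 243]
  OquIX CAACT/1: at [46, 72, 112, 159, 178, 217, 246] ⇒ [47, 73, 113, 160, 179, 218, 247]

All cut coordinates (distinct, sorted): [13, 29, 41, 47, 65, 73, 88, 96, 106, 113, 120, 132, 135, 141, 146, 159, 160, 169, 175, 179, 187, 197, 204, 218, 225, 243, 247]

Fragment lengths:
  [0,13): 13 bp
  [13,29): 16 bp
  [29,41): 12 bp
  [41,47): 6 bp
  [47,65): 18 bp
  [65,73): 8 bp
  [73,88): 15 bp
  [88,96): 8 bp
  [96,106): 10 bp
  [106,113): 7 bp
  [113,120): 7 bp
  [120,132): 12 bp
  [132,135): 3 bp
  [135,141): 6 bp
  [141,146): 5 bp
  [146,159): 13 bp
  [159,160): 1 bp
  [160,169): 9 bp
  [169,175): 6 bp
  [175,179): 4 bp
  [179,187): 8 bp
  [187,197): 10 bp
  [197,204): 7 bp
  [204,218): 14 bp
  [218,225): 7 bp
  [225,243): 18 bp
  [243,247): 4 bp
  [247,265): 18 bp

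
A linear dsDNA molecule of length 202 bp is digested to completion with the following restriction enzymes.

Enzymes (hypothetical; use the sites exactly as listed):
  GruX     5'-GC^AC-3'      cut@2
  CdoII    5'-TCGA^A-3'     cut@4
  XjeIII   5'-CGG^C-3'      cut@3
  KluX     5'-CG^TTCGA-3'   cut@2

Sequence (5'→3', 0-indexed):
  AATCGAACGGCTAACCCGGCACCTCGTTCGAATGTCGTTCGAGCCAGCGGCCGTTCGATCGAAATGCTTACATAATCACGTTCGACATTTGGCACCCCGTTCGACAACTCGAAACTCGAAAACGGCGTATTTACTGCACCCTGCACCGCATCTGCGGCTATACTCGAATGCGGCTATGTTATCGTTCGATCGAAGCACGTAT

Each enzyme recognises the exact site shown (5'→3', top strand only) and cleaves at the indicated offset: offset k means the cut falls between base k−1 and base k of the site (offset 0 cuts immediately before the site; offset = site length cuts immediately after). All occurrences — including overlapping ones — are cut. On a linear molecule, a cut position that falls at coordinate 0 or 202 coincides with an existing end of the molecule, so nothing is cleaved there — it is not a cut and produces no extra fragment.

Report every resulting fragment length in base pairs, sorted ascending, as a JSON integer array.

[1,3,3,4,5,6,6,6,6,6,6,6,7,7,9,9,9,10,11,12,13,13,13,13,18]

Per-enzyme occurrences:
  GruX GCAC/2: at [18, 91, 135, 142, 194] ⇒ [20, 93, 137, 144, 196]
  CdoII TCGAA/4: at [2, 27, 58, 108, 115, 163, 189] ⇒ [6, 31, 62, 112, 119, 167, 193]
  XjeIII CGGC/3: at [7, 16, 47, 122, 154, 170] ⇒ [10, 19, 50, 125, 157, 173]
  KluX CGTTCGA/2: at [24, 35, 51, 78, 97, 182] ⇒ [26, 37, 53, 80, 99, 184]

Pooled cuts: [6, 10, 19, 20, 26, 31, 37, 50, 53, 62, 80, 93, 99, 112, 119, 125, 137, 144, 157, 167, 173, 184, 193, 196]

Fragment lengths:
  [0,6): 6 bp
  [6,10): 4 bp
  [10,19): 9 bp
  [19,20): 1 bp
  [20,26): 6 bp
  [26,31): 5 bp
  [31,37): 6 bp
  [37,50): 13 bp
  [50,53): 3 bp
  [53,62): 9 bp
  [62,80): 18 bp
  [80,93): 13 bp
  [93,99): 6 bp
  [99,112): 13 bp
  [112,119): 7 bp
  [119,125): 6 bp
  [125,137): 12 bp
  [137,144): 7 bp
  [144,157): 13 bp
  [157,167): 10 bp
  [167,173): 6 bp
  [173,184): 11 bp
  [184,193): 9 bp
  [193,196): 3 bp
  [196,202): 6 bp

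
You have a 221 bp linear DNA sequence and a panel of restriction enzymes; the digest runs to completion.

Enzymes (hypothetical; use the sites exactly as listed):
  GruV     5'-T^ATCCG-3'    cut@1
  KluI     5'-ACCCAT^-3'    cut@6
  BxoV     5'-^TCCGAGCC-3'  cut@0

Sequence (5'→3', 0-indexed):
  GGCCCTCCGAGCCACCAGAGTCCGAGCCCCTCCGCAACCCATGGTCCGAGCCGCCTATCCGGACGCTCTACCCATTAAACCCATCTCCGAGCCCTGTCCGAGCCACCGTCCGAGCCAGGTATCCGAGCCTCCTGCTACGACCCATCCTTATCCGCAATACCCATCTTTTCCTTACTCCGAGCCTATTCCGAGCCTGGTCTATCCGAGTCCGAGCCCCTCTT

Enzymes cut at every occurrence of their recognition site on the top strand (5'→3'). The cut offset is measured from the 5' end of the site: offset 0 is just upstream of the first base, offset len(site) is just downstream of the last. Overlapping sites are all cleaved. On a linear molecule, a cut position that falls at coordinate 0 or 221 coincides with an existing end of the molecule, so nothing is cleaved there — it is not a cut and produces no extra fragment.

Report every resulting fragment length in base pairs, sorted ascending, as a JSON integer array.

[1,1,2,4,5,7,9,11,11,11,12,12,12,14,14,15,15,19,22,24]

Site scan:
  GruV TATCCG/1: at [55, 119, 148, 199] ⇒ [56, 120, 149, 200]
  KluI ACCCAT/6: at [36, 69, 78, 139, 158] ⇒ [42, 75, 84, 145, 164]
  BxoV TCCGAGCC/0: at [5, 20, 44, 85, 96, 108, 121, 175, 186, 207] ⇒ [5, 20, 44, 85, 96, 108, 121, 175, 186, 207]

All cut coordinates (distinct, sorted): [5, 20, 42, 44, 56, 75, 84, 85, 96, 108, 120, 121, 145, 149, 164, 175, 186, 200, 207]

Fragments:
  [0,5): 5 bp
  [5,20): 15 bp
  [20,42): 22 bp
  [42,44): 2 bp
  [44,56): 12 bp
  [56,75): 19 bp
  [75,84): 9 bp
  [84,85): 1 bp
  [85,96): 11 bp
  [96,108): 12 bp
  [108,120): 12 bp
  [120,121): 1 bp
  [121,145): 24 bp
  [145,149): 4 bp
  [149,164): 15 bp
  [164,175): 11 bp
  [175,186): 11 bp
  [186,200): 14 bp
  [200,207): 7 bp
  [207,221): 14 bp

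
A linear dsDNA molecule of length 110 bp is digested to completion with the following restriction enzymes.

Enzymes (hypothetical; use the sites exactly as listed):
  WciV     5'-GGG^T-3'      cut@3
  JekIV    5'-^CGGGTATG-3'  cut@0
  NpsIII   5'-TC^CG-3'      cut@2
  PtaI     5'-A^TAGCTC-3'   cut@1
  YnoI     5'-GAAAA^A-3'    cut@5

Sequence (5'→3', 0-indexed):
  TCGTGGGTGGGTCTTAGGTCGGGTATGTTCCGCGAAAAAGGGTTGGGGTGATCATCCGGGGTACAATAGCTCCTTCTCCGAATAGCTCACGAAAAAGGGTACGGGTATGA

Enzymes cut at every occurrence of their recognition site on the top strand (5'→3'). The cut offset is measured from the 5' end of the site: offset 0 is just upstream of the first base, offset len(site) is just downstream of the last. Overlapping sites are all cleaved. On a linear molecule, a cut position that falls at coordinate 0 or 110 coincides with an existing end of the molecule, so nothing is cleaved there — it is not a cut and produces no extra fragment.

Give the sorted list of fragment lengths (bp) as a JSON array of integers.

[2,4,4,4,4,4,4,5,5,5,6,7,7,8,8,8,12,13]

Site scan:
  WciV (GGGT, off=3): starts [4, 8, 20, 39, 45, 58, 96, 102] → cuts [7, 11, 23, 42, 48, 61, 99, 105]
  JekIV (CGGGTATG, off=0): starts [19, 101] → cuts [19, 101]
  NpsIII (TCCG, off=2): starts [28, 54, 76] → cuts [30, 56, 78]
  PtaI (ATAGCTC, off=1): starts [65, 81] → cuts [66, 82]
  YnoI (GAAAAA, off=5): starts [33, 90] → cuts [38, 95]

All cut coordinates (distinct, sorted): [7, 11, 19, 23, 30, 38, 42, 48, 56, 61, 66, 78, 82, 95, 99, 101, 105]

Fragments:
  [0,7): 7 bp
  [7,11): 4 bp
  [11,19): 8 bp
  [19,23): 4 bp
  [23,30): 7 bp
  [30,38): 8 bp
  [38,42): 4 bp
  [42,48): 6 bp
  [48,56): 8 bp
  [56,61): 5 bp
  [61,66): 5 bp
  [66,78): 12 bp
  [78,82): 4 bp
  [82,95): 13 bp
  [95,99): 4 bp
  [99,101): 2 bp
  [101,105): 4 bp
  [105,110): 5 bp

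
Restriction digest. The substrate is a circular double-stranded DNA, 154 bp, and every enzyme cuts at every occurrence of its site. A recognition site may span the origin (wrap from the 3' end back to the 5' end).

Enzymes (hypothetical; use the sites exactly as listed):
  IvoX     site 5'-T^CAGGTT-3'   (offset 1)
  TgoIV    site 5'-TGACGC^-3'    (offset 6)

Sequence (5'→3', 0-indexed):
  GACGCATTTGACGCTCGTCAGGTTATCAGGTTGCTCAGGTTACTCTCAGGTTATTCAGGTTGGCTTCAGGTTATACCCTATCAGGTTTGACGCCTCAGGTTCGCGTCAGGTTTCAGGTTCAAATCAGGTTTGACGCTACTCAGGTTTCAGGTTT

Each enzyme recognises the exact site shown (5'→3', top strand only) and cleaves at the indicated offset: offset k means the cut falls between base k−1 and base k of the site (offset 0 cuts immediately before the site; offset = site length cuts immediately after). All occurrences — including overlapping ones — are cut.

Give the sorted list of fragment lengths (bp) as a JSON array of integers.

[2,4,4,7,7,8,9,9,9,11,11,11,11,12,12,12,15]

Scan for sites:
  IvoX (TCAGGTT, off=1): starts [17, 25, 34, 45, 54, 65, 80, 94, 105, 112, 123, 139, 146] → cuts [18, 26, 35, 46, 55, 66, 81, 95, 106, 113, 124, 140, 147]
  TgoIV (TGACGC, off=6): starts [8, 87, 130, 153] → cuts [5, 14, 93, 136]

Pooled cuts: [5, 14, 18, 26, 35, 46, 55, 66, 81, 93, 95, 106, 113, 124, 136, 140, 147]

Fragment lengths:
  5→14: 9 bp
  14→18: 4 bp
  18→26: 8 bp
  26→35: 9 bp
  35→46: 11 bp
  46→55: 9 bp
  55→66: 11 bp
  66→81: 15 bp
  81→93: 12 bp
  93→95: 2 bp
  95→106: 11 bp
  106→113: 7 bp
  113→124: 11 bp
  124→136: 12 bp
  136→140: 4 bp
  140→147: 7 bp
  147→5 (wrap): 154-147+5 = 12 bp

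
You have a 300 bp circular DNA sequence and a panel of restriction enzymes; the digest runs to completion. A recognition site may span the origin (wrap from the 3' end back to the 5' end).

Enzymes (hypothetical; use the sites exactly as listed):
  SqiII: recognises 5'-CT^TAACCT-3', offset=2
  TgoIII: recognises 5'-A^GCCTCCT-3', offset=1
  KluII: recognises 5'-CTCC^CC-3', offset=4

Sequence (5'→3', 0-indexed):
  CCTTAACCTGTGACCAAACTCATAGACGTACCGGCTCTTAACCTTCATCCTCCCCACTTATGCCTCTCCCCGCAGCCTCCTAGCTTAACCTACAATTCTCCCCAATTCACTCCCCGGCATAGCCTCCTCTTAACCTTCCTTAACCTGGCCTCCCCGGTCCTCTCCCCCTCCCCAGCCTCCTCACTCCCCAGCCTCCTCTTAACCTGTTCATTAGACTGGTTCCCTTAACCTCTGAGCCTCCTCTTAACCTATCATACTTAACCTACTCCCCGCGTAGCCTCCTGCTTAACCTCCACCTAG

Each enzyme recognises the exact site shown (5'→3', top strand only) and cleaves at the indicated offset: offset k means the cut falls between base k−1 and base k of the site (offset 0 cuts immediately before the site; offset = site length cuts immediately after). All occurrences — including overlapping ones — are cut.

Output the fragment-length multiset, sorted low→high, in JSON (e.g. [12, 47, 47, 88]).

[3,3,5,6,7,8,9,9,9,10,10,10,11,11,12,12,13,13,14,15,16,16,17,26,35]

Per-enzyme occurrences:
  SqiII CTTAACCT/2: at [1, 36, 83, 128, 138, 197, 223, 242, 256, 284] ⇒ [3, 38, 85, 130, 140, 199, 225, 244, 258, 286]
  TgoIII AGCCTCCT/1: at [73, 120, 173, 189, 234, 275] ⇒ [74, 121, 174, 190, 235, 276]
  KluII CTCCCC/4: at [49, 65, 97, 109, 149, 161, 167, 183, 265] ⇒ [53, 69, 101, 113, 153, 165, 171, 187, 269]

Pooled cuts: [3, 38, 53, 69, 74, 85, 101, 113, 121, 130, 140, 153, 165, 171, 174, 187, 190, 199, 225, 235, 244, 258, 269, 276, 286]

Fragments:
  3→38: 35 bp
  38→53: 15 bp
  53→69: 16 bp
  69→74: 5 bp
  74→85: 11 bp
  85→101: 16 bp
  101→113: 12 bp
  113→121: 8 bp
  121→130: 9 bp
  130→140: 10 bp
  140→153: 13 bp
  153→165: 12 bp
  165→171: 6 bp
  171→174: 3 bp
  174→187: 13 bp
  187→190: 3 bp
  190→199: 9 bp
  199→225: 26 bp
  225→235: 10 bp
  235→244: 9 bp
  244→258: 14 bp
  258→269: 11 bp
  269→276: 7 bp
  276→286: 10 bp
  286→3 (wrap): 300-286+3 = 17 bp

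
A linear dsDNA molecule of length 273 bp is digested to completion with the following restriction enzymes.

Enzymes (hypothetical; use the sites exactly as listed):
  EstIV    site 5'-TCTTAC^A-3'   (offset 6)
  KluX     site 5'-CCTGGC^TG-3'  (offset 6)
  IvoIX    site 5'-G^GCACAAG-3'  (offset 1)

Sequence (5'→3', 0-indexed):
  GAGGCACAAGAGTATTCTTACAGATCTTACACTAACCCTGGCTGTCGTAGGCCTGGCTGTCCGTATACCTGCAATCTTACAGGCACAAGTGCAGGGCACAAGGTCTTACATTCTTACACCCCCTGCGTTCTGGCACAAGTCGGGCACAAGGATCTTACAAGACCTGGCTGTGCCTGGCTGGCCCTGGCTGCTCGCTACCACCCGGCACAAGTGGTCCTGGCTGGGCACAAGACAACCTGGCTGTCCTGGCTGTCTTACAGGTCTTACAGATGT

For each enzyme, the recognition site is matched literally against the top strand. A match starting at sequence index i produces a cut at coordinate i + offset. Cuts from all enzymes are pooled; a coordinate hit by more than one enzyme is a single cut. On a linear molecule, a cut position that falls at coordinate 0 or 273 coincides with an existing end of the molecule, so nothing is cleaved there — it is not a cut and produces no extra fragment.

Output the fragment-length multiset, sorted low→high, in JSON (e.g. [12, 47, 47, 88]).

Per-enzyme occurrences:
  EstIV (TCTTACA, off=6): starts [15, 24, 74, 103, 111, 152, 252, 261] → cuts [21, 30, 80, 109, 117, 158, 258, 267]
  KluX (CCTGGCTG, off=6): starts [36, 51, 162, 172, 182, 215, 235, 244] → cuts [42, 57, 168, 178, 188, 221, 241, 250]
  IvoIX (GGCACAAG, off=1): starts [2, 81, 94, 131, 142, 203, 223] → cuts [3, 82, 95, 132, 143, 204, 224]

Pooled cuts: [3, 21, 30, 42, 57, 80, 82, 95, 109, 117, 132, 143, 158, 168, 178, 188, 204, 221, 224, 241, 250, 258, 267]

Fragment lengths:
  [0,3): 3 bp
  [3,21): 18 bp
  [21,30): 9 bp
  [30,42): 12 bp
  [42,57): 15 bp
  [57,80): 23 bp
  [80,82): 2 bp
  [82,95): 13 bp
  [95,109): 14 bp
  [109,117): 8 bp
  [117,132): 15 bp
  [132,143): 11 bp
  [143,158): 15 bp
  [158,168): 10 bp
  [168,178): 10 bp
  [178,188): 10 bp
  [188,204): 16 bp
  [204,221): 17 bp
  [221,224): 3 bp
  [224,241): 17 bp
  [241,250): 9 bp
  [250,258): 8 bp
  [258,267): 9 bp
  [267,273): 6 bp

[2,3,3,6,8,8,9,9,9,10,10,10,11,12,13,14,15,15,15,16,17,17,18,23]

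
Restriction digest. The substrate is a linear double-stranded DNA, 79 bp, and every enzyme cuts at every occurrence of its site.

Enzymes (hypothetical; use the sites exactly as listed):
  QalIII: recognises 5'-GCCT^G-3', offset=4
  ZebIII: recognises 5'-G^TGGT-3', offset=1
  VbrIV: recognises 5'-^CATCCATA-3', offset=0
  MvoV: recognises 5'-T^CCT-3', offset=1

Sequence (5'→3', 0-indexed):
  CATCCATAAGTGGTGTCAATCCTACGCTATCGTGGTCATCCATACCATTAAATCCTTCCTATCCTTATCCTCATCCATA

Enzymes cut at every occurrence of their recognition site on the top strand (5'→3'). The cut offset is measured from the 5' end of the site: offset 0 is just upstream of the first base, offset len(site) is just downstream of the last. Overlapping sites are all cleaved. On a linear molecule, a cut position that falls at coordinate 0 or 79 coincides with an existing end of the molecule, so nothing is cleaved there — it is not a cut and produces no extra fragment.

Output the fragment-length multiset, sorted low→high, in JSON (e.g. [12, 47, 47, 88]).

Site scan:
  QalIII (GCCTG, off=4): no sites
  ZebIII GTGGT/1: at [9, 31] ⇒ [10, 32]
  VbrIV CATCCATA/0: at [0, 36, 71] ⇒ [36, 71] (position 0 is a terminus of the linear molecule — no cut)
  MvoV TCCT/1: at [19, 52, 56, 61, 67] ⇒ [20, 53, 57, 62, 68]

All cut coordinates (distinct, sorted): [10, 20, 32, 36, 53, 57, 62, 68, 71]

Fragment lengths:
  [0,10): 10 bp
  [10,20): 10 bp
  [20,32): 12 bp
  [32,36): 4 bp
  [36,53): 17 bp
  [53,57): 4 bp
  [57,62): 5 bp
  [62,68): 6 bp
  [68,71): 3 bp
  [71,79): 8 bp

[3,4,4,5,6,8,10,10,12,17]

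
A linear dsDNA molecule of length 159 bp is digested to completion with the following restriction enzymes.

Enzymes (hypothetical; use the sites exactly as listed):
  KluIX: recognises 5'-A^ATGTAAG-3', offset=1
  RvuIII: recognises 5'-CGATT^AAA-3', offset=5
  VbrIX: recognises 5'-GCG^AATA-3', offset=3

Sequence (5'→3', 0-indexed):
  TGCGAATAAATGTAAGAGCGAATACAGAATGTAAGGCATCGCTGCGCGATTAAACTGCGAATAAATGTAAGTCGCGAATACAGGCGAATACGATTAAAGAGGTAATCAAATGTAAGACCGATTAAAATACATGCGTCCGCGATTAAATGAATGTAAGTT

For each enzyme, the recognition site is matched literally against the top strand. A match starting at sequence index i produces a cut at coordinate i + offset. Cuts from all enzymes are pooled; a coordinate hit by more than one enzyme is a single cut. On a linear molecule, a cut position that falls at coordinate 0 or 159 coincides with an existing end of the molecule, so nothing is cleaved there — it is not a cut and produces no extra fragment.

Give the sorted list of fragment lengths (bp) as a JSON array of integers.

Per-enzyme occurrences:
  KluIX (AATGTAAG, off=1): starts [8, 27, 63, 108, 149] → cuts [9, 28, 64, 109, 150]
  RvuIII (CGATTAAA, off=5): starts [46, 90, 118, 139] → cuts [51, 95, 123, 144]
  VbrIX (GCGAATA, off=3): starts [1, 17, 56, 73, 83] → cuts [4, 20, 59, 76, 86]

All cut coordinates (distinct, sorted): [4, 9, 20, 28, 51, 59, 64, 76, 86, 95, 109, 123, 144, 150]

Fragment lengths:
  [0,4): 4 bp
  [4,9): 5 bp
  [9,20): 11 bp
  [20,28): 8 bp
  [28,51): 23 bp
  [51,59): 8 bp
  [59,64): 5 bp
  [64,76): 12 bp
  [76,86): 10 bp
  [86,95): 9 bp
  [95,109): 14 bp
  [109,123): 14 bp
  [123,144): 21 bp
  [144,150): 6 bp
  [150,159): 9 bp

[4,5,5,6,8,8,9,9,10,11,12,14,14,21,23]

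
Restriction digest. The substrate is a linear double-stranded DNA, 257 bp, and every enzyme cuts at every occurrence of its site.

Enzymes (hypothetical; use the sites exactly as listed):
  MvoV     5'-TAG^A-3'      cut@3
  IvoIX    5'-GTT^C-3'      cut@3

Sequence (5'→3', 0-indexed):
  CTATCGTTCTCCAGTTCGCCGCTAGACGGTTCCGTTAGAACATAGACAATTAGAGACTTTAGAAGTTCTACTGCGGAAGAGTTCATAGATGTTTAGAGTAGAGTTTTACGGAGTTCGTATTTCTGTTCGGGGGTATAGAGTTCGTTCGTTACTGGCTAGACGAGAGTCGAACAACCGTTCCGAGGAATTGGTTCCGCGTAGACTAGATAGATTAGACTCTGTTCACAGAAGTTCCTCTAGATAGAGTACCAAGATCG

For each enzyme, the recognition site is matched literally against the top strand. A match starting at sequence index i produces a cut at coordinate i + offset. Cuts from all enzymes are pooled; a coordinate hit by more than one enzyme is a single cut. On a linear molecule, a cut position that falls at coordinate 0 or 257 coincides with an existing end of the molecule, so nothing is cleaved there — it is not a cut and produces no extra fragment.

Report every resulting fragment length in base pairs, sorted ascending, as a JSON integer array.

[4,4,4,4,5,5,5,5,5,6,7,7,7,8,8,8,8,8,8,9,9,10,11,12,13,13,14,14,16,20]

Per-enzyme occurrences:
  MvoV TAGA/3: at [22, 35, 42, 50, 59, 85, 93, 98, 135, 156, 198, 203, 207, 212, 237, 241] ⇒ [25, 38, 45, 53, 62, 88, 96, 101, 138, 159, 201, 206, 210, 215, 240, 244]
  IvoIX GTTC/3: at [5, 13, 28, 64, 80, 112, 124, 139, 143, 176, 190, 220, 230] ⇒ [8, 16, 31, 67, 83, 115, 127, 142, 146, 179, 193, 223, 233]

Pooled cuts: [8, 16, 25, 31, 38, 45, 53, 62, 67, 83, 88, 96, 101, 115, 127, 138, 142, 146, 159, 179, 193, 201, 206, 210, 215, 223, 233, 240, 244]

Fragment lengths:
  [0,8): 8 bp
  [8,16): 8 bp
  [16,25): 9 bp
  [25,31): 6 bp
  [31,38): 7 bp
  [38,45): 7 bp
  [45,53): 8 bp
  [53,62): 9 bp
  [62,67): 5 bp
  [67,83): 16 bp
  [83,88): 5 bp
  [88,96): 8 bp
  [96,101): 5 bp
  [101,115): 14 bp
  [115,127): 12 bp
  [127,138): 11 bp
  [138,142): 4 bp
  [142,146): 4 bp
  [146,159): 13 bp
  [159,179): 20 bp
  [179,193): 14 bp
  [193,201): 8 bp
  [201,206): 5 bp
  [206,210): 4 bp
  [210,215): 5 bp
  [215,223): 8 bp
  [223,233): 10 bp
  [233,240): 7 bp
  [240,244): 4 bp
  [244,257): 13 bp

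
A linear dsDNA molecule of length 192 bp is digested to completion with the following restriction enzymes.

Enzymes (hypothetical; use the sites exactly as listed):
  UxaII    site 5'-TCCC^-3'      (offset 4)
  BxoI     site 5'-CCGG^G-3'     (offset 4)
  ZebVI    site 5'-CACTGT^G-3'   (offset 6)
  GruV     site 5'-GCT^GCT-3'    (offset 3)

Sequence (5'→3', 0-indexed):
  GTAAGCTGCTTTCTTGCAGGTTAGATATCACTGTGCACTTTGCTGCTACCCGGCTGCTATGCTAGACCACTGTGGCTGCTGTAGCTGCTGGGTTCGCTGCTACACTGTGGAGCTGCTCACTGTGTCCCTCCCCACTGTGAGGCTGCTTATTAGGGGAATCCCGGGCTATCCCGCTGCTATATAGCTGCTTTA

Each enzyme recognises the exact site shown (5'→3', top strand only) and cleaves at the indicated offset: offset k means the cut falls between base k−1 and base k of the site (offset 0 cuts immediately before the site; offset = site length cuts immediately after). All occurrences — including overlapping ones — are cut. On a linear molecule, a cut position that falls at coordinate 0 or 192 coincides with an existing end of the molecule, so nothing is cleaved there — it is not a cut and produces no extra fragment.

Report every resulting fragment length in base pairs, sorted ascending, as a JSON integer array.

Scan for sites:
  UxaII (TCCC, off=4): starts [124, 128, 158, 168] → cuts [128, 132, 162, 172]
  BxoI (CCGGG, off=4): starts [160] → cuts [164]
  ZebVI (CACTGTG, off=6): starts [28, 67, 102, 117, 132] → cuts [34, 73, 108, 123, 138]
  GruV (GCTGCT, off=3): starts [4, 41, 52, 74, 83, 95, 111, 141, 172, 183] → cuts [7, 44, 55, 77, 86, 98, 114, 144, 175, 186]

All cut coordinates (distinct, sorted): [7, 34, 44, 55, 73, 77, 86, 98, 108, 114, 123, 128, 132, 138, 144, 162, 164, 172, 175, 186]

Fragments:
  [0,7): 7 bp
  [7,34): 27 bp
  [34,44): 10 bp
  [44,55): 11 bp
  [55,73): 18 bp
  [73,77): 4 bp
  [77,86): 9 bp
  [86,98): 12 bp
  [98,108): 10 bp
  [108,114): 6 bp
  [114,123): 9 bp
  [123,128): 5 bp
  [128,132): 4 bp
  [132,138): 6 bp
  [138,144): 6 bp
  [144,162): 18 bp
  [162,164): 2 bp
  [164,172): 8 bp
  [172,175): 3 bp
  [175,186): 11 bp
  [186,192): 6 bp

[2,3,4,4,5,6,6,6,6,7,8,9,9,10,10,11,11,12,18,18,27]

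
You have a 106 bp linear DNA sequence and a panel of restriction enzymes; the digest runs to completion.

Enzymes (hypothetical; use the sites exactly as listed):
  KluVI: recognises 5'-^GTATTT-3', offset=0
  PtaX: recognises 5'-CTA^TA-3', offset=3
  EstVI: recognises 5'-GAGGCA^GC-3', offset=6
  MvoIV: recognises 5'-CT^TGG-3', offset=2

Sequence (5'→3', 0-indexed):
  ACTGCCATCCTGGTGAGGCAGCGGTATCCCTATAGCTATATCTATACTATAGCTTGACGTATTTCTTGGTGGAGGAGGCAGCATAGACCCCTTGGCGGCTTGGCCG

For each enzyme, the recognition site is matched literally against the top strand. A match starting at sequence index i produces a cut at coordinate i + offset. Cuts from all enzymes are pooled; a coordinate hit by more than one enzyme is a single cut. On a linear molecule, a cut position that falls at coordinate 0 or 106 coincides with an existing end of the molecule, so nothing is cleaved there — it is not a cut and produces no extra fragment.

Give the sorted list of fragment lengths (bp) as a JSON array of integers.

[5,6,6,6,8,8,9,12,12,14,20]

Site scan:
  KluVI (GTATTT, off=0): starts [58] → cuts [58]
  PtaX (CTATA, off=3): starts [29, 35, 41, 46] → cuts [32, 38, 44, 49]
  EstVI (GAGGCAGC, off=6): starts [14, 74] → cuts [20, 80]
  MvoIV (CTTGG, off=2): starts [64, 90, 98] → cuts [66, 92, 100]

All cut coordinates (distinct, sorted): [20, 32, 38, 44, 49, 58, 66, 80, 92, 100]

Fragments:
  [0,20): 20 bp
  [20,32): 12 bp
  [32,38): 6 bp
  [38,44): 6 bp
  [44,49): 5 bp
  [49,58): 9 bp
  [58,66): 8 bp
  [66,80): 14 bp
  [80,92): 12 bp
  [92,100): 8 bp
  [100,106): 6 bp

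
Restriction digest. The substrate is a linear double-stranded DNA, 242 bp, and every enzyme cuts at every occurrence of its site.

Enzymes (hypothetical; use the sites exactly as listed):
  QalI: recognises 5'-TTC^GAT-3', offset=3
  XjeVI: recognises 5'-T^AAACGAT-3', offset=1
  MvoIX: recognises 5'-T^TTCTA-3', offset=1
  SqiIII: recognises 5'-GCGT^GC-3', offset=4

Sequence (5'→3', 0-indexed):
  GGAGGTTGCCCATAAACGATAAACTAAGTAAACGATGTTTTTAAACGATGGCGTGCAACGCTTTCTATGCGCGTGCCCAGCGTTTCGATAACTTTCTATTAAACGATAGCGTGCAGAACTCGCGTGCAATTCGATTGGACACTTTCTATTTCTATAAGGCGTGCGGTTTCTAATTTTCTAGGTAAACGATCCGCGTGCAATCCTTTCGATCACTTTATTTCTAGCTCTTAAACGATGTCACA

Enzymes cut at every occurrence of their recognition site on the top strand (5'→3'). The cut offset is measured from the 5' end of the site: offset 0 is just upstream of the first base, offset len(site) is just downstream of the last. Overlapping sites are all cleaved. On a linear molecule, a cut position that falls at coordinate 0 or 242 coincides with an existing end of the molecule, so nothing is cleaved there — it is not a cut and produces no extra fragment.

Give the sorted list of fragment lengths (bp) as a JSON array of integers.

Scan for sites:
  QalI (TTCGAT, off=3): starts [83, 129, 204] → cuts [86, 132, 207]
  XjeVI (TAAACGAT, off=1): starts [12, 28, 41, 99, 182, 228] → cuts [13, 29, 42, 100, 183, 229]
  MvoIX (TTTCTA, off=1): starts [61, 92, 142, 148, 166, 174, 217] → cuts [62, 93, 143, 149, 167, 175, 218]
  SqiIII (GCGTGC, off=4): starts [50, 70, 108, 121, 158, 192] → cuts [54, 74, 112, 125, 162, 196]

All cut coordinates (distinct, sorted): [13, 29, 42, 54, 62, 74, 86, 93, 100, 112, 125, 132, 143, 149, 162, 167, 175, 183, 196, 207, 218, 229]

Fragment lengths:
  [0,13): 13 bp
  [13,29): 16 bp
  [29,42): 13 bp
  [42,54): 12 bp
  [54,62): 8 bp
  [62,74): 12 bp
  [74,86): 12 bp
  [86,93): 7 bp
  [93,100): 7 bp
  [100,112): 12 bp
  [112,125): 13 bp
  [125,132): 7 bp
  [132,143): 11 bp
  [143,149): 6 bp
  [149,162): 13 bp
  [162,167): 5 bp
  [167,175): 8 bp
  [175,183): 8 bp
  [183,196): 13 bp
  [196,207): 11 bp
  [207,218): 11 bp
  [218,229): 11 bp
  [229,242): 13 bp

[5,6,7,7,7,8,8,8,11,11,11,11,12,12,12,12,13,13,13,13,13,13,16]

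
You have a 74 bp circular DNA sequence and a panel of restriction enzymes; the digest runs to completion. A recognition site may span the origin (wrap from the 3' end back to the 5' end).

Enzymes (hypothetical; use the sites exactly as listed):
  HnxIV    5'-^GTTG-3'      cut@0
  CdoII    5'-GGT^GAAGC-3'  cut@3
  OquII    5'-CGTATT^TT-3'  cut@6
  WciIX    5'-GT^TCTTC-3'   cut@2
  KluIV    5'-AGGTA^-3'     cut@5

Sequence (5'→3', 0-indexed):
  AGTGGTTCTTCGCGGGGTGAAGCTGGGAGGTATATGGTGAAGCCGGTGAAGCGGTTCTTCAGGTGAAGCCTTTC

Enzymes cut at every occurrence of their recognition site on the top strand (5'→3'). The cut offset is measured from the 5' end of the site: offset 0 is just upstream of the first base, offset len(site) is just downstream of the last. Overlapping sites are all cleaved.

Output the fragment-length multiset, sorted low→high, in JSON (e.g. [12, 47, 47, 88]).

[6,8,9,9,12,14,16]

Scan for sites:
  HnxIV (GTTG, off=0): no sites
  CdoII GGTGAAGC/3: at [15, 35, 44, 61] ⇒ [18, 38, 47, 64]
  OquII (CGTATTTT, off=6): no sites
  WciIX GTTCTTC/2: at [4, 53] ⇒ [6, 55]
  KluIV AGGTA/5: at [27] ⇒ [32]

Pooled cuts: [6, 18, 32, 38, 47, 55, 64]

Fragment lengths:
  6→18: 12 bp
  18→32: 14 bp
  32→38: 6 bp
  38→47: 9 bp
  47→55: 8 bp
  55→64: 9 bp
  64→6 (wrap): 74-64+6 = 16 bp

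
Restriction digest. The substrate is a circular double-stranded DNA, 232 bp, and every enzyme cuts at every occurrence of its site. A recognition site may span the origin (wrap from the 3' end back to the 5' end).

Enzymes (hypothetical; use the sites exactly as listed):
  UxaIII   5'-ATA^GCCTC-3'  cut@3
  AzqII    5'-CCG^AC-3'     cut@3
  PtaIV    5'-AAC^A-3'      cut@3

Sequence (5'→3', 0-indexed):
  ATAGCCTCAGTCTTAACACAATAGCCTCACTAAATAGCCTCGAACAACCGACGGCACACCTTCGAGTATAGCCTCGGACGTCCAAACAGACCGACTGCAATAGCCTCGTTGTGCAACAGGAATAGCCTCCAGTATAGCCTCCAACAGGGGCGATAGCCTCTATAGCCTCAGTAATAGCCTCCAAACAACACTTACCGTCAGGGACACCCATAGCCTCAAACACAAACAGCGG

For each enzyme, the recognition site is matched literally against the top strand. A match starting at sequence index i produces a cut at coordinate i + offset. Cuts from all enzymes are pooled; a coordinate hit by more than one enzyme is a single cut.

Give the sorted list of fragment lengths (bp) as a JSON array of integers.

Per-enzyme occurrences:
  UxaIII (ATAGCCTC, off=3): starts [0, 20, 33, 67, 99, 121, 133, 152, 161, 173, 209] → cuts [3, 23, 36, 70, 102, 124, 136, 155, 164, 176, 212]
  AzqII (CCGAC, off=3): starts [47, 90] → cuts [50, 93]
  PtaIV (AACA, off=3): starts [14, 42, 84, 114, 142, 183, 186, 218, 224] → cuts [17, 45, 87, 117, 145, 186, 189, 221, 227]

Pooled cuts: [3, 17, 23, 36, 45, 50, 70, 87, 93, 102, 117, 124, 136, 145, 155, 164, 176, 186, 189, 212, 221, 227]

Fragments:
  3→17: 14 bp
  17→23: 6 bp
  23→36: 13 bp
  36→45: 9 bp
  45→50: 5 bp
  50→70: 20 bp
  70→87: 17 bp
  87→93: 6 bp
  93→102: 9 bp
  102→117: 15 bp
  117→124: 7 bp
  124→136: 12 bp
  136→145: 9 bp
  145→155: 10 bp
  155→164: 9 bp
  164→176: 12 bp
  176→186: 10 bp
  186→189: 3 bp
  189→212: 23 bp
  212→221: 9 bp
  221→227: 6 bp
  227→3 (wrap): 232-227+3 = 8 bp

[3,5,6,6,6,7,8,9,9,9,9,9,10,10,12,12,13,14,15,17,20,23]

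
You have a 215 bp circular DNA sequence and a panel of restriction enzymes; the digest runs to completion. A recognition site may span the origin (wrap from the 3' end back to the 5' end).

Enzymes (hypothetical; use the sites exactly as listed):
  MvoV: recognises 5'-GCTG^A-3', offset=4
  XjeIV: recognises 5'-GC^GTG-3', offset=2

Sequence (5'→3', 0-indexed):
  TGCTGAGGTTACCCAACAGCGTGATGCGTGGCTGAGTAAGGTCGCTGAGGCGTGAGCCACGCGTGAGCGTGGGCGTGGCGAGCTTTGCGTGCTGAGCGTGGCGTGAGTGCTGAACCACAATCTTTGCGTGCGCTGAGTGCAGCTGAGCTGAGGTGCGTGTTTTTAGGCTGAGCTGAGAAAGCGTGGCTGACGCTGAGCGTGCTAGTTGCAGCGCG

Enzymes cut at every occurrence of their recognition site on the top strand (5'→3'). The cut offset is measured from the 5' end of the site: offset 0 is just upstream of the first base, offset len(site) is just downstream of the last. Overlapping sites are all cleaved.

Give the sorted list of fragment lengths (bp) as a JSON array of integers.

Per-enzyme occurrences:
  MvoV GCTGA/4: at [1, 30, 43, 90, 108, 131, 141, 146, 166, 171, 185, 191] ⇒ [5, 34, 47, 94, 112, 135, 145, 150, 170, 175, 189, 195]
  XjeIV GCGTG/2: at [18, 25, 49, 60, 66, 72, 86, 95, 100, 125, 154, 180, 196, 212] ⇒ [20, 27, 51, 62, 68, 74, 88, 97, 102, 127, 156, 182, 198, 214]

Pooled cuts: [5, 20, 27, 34, 47, 51, 62, 68, 74, 88, 94, 97, 102, 112, 127, 135, 145, 150, 156, 170, 175, 182, 189, 195, 198, 214]

Fragments:
  5→20: 15 bp
  20→27: 7 bp
  27→34: 7 bp
  34→47: 13 bp
  47→51: 4 bp
  51→62: 11 bp
  62→68: 6 bp
  68→74: 6 bp
  74→88: 14 bp
  88→94: 6 bp
  94→97: 3 bp
  97→102: 5 bp
  102→112: 10 bp
  112→127: 15 bp
  127→135: 8 bp
  135→145: 10 bp
  145→150: 5 bp
  150→156: 6 bp
  156→170: 14 bp
  170→175: 5 bp
  175→182: 7 bp
  182→189: 7 bp
  189→195: 6 bp
  195→198: 3 bp
  198→214: 16 bp
  214→5 (wrap): 215-214+5 = 6 bp

[3,3,4,5,5,5,6,6,6,6,6,6,7,7,7,7,8,10,10,11,13,14,14,15,15,16]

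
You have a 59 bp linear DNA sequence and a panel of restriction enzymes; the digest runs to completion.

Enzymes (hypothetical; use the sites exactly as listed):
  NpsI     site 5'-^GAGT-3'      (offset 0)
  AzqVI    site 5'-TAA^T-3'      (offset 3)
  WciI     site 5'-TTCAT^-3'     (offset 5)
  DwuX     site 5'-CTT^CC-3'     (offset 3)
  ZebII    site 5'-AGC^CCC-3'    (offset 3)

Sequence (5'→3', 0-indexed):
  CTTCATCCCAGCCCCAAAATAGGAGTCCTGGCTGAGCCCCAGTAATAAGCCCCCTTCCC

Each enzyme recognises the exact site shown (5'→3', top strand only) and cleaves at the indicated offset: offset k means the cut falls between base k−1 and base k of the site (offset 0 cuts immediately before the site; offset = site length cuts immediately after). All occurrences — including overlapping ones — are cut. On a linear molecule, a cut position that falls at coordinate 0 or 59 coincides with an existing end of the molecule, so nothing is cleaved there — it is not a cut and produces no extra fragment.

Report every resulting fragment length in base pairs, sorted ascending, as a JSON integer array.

Scan for sites:
  NpsI (GAGT, off=0): starts [22] → cuts [22]
  AzqVI (TAAT, off=3): starts [42] → cuts [45]
  WciI (TTCAT, off=5): starts [1] → cuts [6]
  DwuX (CTTCC, off=3): starts [53] → cuts [56]
  ZebII (AGCCCC, off=3): starts [9, 34, 47] → cuts [12, 37, 50]

Pooled cuts: [6, 12, 22, 37, 45, 50, 56]

Fragments:
  [0,6): 6 bp
  [6,12): 6 bp
  [12,22): 10 bp
  [22,37): 15 bp
  [37,45): 8 bp
  [45,50): 5 bp
  [50,56): 6 bp
  [56,59): 3 bp

[3,5,6,6,6,8,10,15]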